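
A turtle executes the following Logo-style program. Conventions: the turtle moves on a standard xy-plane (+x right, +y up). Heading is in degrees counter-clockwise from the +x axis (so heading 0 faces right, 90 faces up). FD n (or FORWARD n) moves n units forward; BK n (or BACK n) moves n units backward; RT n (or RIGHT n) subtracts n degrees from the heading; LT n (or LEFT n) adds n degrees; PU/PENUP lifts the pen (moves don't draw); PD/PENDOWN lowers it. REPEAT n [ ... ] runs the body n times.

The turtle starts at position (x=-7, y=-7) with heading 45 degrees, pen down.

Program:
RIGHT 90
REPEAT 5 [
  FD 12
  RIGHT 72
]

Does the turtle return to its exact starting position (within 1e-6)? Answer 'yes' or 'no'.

Answer: yes

Derivation:
Executing turtle program step by step:
Start: pos=(-7,-7), heading=45, pen down
RT 90: heading 45 -> 315
REPEAT 5 [
  -- iteration 1/5 --
  FD 12: (-7,-7) -> (1.485,-15.485) [heading=315, draw]
  RT 72: heading 315 -> 243
  -- iteration 2/5 --
  FD 12: (1.485,-15.485) -> (-3.963,-26.177) [heading=243, draw]
  RT 72: heading 243 -> 171
  -- iteration 3/5 --
  FD 12: (-3.963,-26.177) -> (-15.815,-24.3) [heading=171, draw]
  RT 72: heading 171 -> 99
  -- iteration 4/5 --
  FD 12: (-15.815,-24.3) -> (-17.692,-12.448) [heading=99, draw]
  RT 72: heading 99 -> 27
  -- iteration 5/5 --
  FD 12: (-17.692,-12.448) -> (-7,-7) [heading=27, draw]
  RT 72: heading 27 -> 315
]
Final: pos=(-7,-7), heading=315, 5 segment(s) drawn

Start position: (-7, -7)
Final position: (-7, -7)
Distance = 0; < 1e-6 -> CLOSED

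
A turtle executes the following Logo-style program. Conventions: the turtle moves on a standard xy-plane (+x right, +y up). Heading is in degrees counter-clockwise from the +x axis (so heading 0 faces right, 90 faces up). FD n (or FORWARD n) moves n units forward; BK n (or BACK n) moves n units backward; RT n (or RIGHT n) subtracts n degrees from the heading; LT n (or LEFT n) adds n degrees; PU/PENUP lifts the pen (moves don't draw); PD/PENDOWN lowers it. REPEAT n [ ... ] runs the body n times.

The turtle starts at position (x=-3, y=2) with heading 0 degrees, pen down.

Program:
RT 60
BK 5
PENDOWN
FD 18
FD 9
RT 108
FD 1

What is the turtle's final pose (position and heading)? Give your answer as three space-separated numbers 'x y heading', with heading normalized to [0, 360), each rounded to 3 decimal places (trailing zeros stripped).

Answer: 7.022 -17.26 192

Derivation:
Executing turtle program step by step:
Start: pos=(-3,2), heading=0, pen down
RT 60: heading 0 -> 300
BK 5: (-3,2) -> (-5.5,6.33) [heading=300, draw]
PD: pen down
FD 18: (-5.5,6.33) -> (3.5,-9.258) [heading=300, draw]
FD 9: (3.5,-9.258) -> (8,-17.053) [heading=300, draw]
RT 108: heading 300 -> 192
FD 1: (8,-17.053) -> (7.022,-17.26) [heading=192, draw]
Final: pos=(7.022,-17.26), heading=192, 4 segment(s) drawn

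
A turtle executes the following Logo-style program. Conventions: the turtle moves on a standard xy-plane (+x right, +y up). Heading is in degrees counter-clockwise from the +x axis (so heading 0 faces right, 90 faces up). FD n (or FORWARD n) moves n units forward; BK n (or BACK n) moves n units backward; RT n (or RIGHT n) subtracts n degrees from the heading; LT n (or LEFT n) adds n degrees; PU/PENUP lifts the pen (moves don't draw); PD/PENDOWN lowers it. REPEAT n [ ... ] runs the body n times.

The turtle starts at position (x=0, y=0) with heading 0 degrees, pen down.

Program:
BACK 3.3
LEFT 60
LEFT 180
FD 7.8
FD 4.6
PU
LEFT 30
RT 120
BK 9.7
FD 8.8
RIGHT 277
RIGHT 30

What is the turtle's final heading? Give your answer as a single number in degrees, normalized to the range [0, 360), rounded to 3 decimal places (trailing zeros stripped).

Answer: 203

Derivation:
Executing turtle program step by step:
Start: pos=(0,0), heading=0, pen down
BK 3.3: (0,0) -> (-3.3,0) [heading=0, draw]
LT 60: heading 0 -> 60
LT 180: heading 60 -> 240
FD 7.8: (-3.3,0) -> (-7.2,-6.755) [heading=240, draw]
FD 4.6: (-7.2,-6.755) -> (-9.5,-10.739) [heading=240, draw]
PU: pen up
LT 30: heading 240 -> 270
RT 120: heading 270 -> 150
BK 9.7: (-9.5,-10.739) -> (-1.1,-15.589) [heading=150, move]
FD 8.8: (-1.1,-15.589) -> (-8.721,-11.189) [heading=150, move]
RT 277: heading 150 -> 233
RT 30: heading 233 -> 203
Final: pos=(-8.721,-11.189), heading=203, 3 segment(s) drawn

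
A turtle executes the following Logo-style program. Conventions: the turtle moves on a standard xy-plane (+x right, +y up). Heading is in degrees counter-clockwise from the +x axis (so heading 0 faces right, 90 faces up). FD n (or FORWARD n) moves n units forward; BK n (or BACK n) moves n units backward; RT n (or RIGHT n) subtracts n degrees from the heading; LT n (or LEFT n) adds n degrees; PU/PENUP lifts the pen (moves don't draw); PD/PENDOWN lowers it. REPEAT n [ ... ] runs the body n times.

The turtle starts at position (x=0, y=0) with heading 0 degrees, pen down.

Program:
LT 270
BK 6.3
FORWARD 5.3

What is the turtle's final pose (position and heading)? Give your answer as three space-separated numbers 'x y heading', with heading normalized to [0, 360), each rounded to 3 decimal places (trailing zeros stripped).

Answer: 0 1 270

Derivation:
Executing turtle program step by step:
Start: pos=(0,0), heading=0, pen down
LT 270: heading 0 -> 270
BK 6.3: (0,0) -> (0,6.3) [heading=270, draw]
FD 5.3: (0,6.3) -> (0,1) [heading=270, draw]
Final: pos=(0,1), heading=270, 2 segment(s) drawn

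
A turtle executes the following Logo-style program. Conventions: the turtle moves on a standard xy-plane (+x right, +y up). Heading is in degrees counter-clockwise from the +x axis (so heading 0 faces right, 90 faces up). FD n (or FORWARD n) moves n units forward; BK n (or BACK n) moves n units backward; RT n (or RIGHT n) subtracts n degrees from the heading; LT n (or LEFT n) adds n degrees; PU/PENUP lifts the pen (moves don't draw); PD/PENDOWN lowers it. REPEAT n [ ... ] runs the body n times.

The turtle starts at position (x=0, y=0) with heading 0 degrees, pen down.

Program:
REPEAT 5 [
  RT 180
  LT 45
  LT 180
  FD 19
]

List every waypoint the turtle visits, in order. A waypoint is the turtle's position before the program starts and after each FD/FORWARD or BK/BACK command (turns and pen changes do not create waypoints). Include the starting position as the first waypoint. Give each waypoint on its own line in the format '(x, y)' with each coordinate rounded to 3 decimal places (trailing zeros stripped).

Answer: (0, 0)
(13.435, 13.435)
(13.435, 32.435)
(0, 45.87)
(-19, 45.87)
(-32.435, 32.435)

Derivation:
Executing turtle program step by step:
Start: pos=(0,0), heading=0, pen down
REPEAT 5 [
  -- iteration 1/5 --
  RT 180: heading 0 -> 180
  LT 45: heading 180 -> 225
  LT 180: heading 225 -> 45
  FD 19: (0,0) -> (13.435,13.435) [heading=45, draw]
  -- iteration 2/5 --
  RT 180: heading 45 -> 225
  LT 45: heading 225 -> 270
  LT 180: heading 270 -> 90
  FD 19: (13.435,13.435) -> (13.435,32.435) [heading=90, draw]
  -- iteration 3/5 --
  RT 180: heading 90 -> 270
  LT 45: heading 270 -> 315
  LT 180: heading 315 -> 135
  FD 19: (13.435,32.435) -> (0,45.87) [heading=135, draw]
  -- iteration 4/5 --
  RT 180: heading 135 -> 315
  LT 45: heading 315 -> 0
  LT 180: heading 0 -> 180
  FD 19: (0,45.87) -> (-19,45.87) [heading=180, draw]
  -- iteration 5/5 --
  RT 180: heading 180 -> 0
  LT 45: heading 0 -> 45
  LT 180: heading 45 -> 225
  FD 19: (-19,45.87) -> (-32.435,32.435) [heading=225, draw]
]
Final: pos=(-32.435,32.435), heading=225, 5 segment(s) drawn
Waypoints (6 total):
(0, 0)
(13.435, 13.435)
(13.435, 32.435)
(0, 45.87)
(-19, 45.87)
(-32.435, 32.435)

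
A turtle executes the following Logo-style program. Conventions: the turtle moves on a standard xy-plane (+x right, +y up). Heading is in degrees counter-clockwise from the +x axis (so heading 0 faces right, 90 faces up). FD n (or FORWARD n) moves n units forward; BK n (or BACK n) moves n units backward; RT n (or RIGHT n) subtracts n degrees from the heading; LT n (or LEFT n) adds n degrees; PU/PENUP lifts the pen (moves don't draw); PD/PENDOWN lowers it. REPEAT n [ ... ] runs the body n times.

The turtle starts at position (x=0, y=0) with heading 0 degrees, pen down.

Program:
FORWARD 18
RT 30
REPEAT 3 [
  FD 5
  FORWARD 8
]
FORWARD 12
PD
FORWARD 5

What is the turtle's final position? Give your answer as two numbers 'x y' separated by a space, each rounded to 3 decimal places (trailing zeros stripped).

Executing turtle program step by step:
Start: pos=(0,0), heading=0, pen down
FD 18: (0,0) -> (18,0) [heading=0, draw]
RT 30: heading 0 -> 330
REPEAT 3 [
  -- iteration 1/3 --
  FD 5: (18,0) -> (22.33,-2.5) [heading=330, draw]
  FD 8: (22.33,-2.5) -> (29.258,-6.5) [heading=330, draw]
  -- iteration 2/3 --
  FD 5: (29.258,-6.5) -> (33.588,-9) [heading=330, draw]
  FD 8: (33.588,-9) -> (40.517,-13) [heading=330, draw]
  -- iteration 3/3 --
  FD 5: (40.517,-13) -> (44.847,-15.5) [heading=330, draw]
  FD 8: (44.847,-15.5) -> (51.775,-19.5) [heading=330, draw]
]
FD 12: (51.775,-19.5) -> (62.167,-25.5) [heading=330, draw]
PD: pen down
FD 5: (62.167,-25.5) -> (66.497,-28) [heading=330, draw]
Final: pos=(66.497,-28), heading=330, 9 segment(s) drawn

Answer: 66.497 -28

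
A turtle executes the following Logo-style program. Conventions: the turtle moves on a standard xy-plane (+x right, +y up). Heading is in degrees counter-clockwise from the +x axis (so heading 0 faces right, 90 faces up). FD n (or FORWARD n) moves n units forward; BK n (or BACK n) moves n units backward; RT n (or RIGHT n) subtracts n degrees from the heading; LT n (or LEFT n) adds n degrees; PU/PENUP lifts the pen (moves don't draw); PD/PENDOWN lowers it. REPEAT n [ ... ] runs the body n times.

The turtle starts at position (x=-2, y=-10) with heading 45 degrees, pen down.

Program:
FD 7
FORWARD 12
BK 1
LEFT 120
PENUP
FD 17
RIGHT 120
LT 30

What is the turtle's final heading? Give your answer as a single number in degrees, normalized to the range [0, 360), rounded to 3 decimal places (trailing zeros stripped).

Executing turtle program step by step:
Start: pos=(-2,-10), heading=45, pen down
FD 7: (-2,-10) -> (2.95,-5.05) [heading=45, draw]
FD 12: (2.95,-5.05) -> (11.435,3.435) [heading=45, draw]
BK 1: (11.435,3.435) -> (10.728,2.728) [heading=45, draw]
LT 120: heading 45 -> 165
PU: pen up
FD 17: (10.728,2.728) -> (-5.693,7.128) [heading=165, move]
RT 120: heading 165 -> 45
LT 30: heading 45 -> 75
Final: pos=(-5.693,7.128), heading=75, 3 segment(s) drawn

Answer: 75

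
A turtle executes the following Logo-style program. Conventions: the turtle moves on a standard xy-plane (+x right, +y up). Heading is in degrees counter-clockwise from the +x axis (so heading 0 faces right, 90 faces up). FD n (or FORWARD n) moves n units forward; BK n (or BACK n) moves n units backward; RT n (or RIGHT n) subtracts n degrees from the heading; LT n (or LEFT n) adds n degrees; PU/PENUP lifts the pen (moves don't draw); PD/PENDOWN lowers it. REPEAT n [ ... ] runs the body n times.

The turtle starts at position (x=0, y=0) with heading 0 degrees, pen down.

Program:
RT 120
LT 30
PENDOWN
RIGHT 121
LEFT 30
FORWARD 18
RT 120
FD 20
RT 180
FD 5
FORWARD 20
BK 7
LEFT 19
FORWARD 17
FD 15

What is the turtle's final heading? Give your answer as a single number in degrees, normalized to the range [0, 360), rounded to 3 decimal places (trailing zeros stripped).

Executing turtle program step by step:
Start: pos=(0,0), heading=0, pen down
RT 120: heading 0 -> 240
LT 30: heading 240 -> 270
PD: pen down
RT 121: heading 270 -> 149
LT 30: heading 149 -> 179
FD 18: (0,0) -> (-17.997,0.314) [heading=179, draw]
RT 120: heading 179 -> 59
FD 20: (-17.997,0.314) -> (-7.696,17.457) [heading=59, draw]
RT 180: heading 59 -> 239
FD 5: (-7.696,17.457) -> (-10.272,13.172) [heading=239, draw]
FD 20: (-10.272,13.172) -> (-20.572,-3.972) [heading=239, draw]
BK 7: (-20.572,-3.972) -> (-16.967,2.028) [heading=239, draw]
LT 19: heading 239 -> 258
FD 17: (-16.967,2.028) -> (-20.502,-14.6) [heading=258, draw]
FD 15: (-20.502,-14.6) -> (-23.62,-29.272) [heading=258, draw]
Final: pos=(-23.62,-29.272), heading=258, 7 segment(s) drawn

Answer: 258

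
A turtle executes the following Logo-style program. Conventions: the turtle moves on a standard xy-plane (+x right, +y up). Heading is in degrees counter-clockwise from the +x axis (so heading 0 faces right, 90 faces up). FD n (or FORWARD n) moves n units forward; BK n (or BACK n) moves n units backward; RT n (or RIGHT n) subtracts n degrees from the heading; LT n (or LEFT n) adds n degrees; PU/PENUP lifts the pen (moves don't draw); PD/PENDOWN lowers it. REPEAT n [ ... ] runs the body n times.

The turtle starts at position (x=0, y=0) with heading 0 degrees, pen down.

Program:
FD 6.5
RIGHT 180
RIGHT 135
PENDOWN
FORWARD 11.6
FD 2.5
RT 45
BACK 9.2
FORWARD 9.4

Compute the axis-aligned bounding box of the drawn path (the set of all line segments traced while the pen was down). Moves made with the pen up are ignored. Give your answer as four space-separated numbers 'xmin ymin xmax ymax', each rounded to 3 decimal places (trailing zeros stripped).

Answer: 0 0 16.67 9.97

Derivation:
Executing turtle program step by step:
Start: pos=(0,0), heading=0, pen down
FD 6.5: (0,0) -> (6.5,0) [heading=0, draw]
RT 180: heading 0 -> 180
RT 135: heading 180 -> 45
PD: pen down
FD 11.6: (6.5,0) -> (14.702,8.202) [heading=45, draw]
FD 2.5: (14.702,8.202) -> (16.47,9.97) [heading=45, draw]
RT 45: heading 45 -> 0
BK 9.2: (16.47,9.97) -> (7.27,9.97) [heading=0, draw]
FD 9.4: (7.27,9.97) -> (16.67,9.97) [heading=0, draw]
Final: pos=(16.67,9.97), heading=0, 5 segment(s) drawn

Segment endpoints: x in {0, 6.5, 7.27, 14.702, 16.47, 16.67}, y in {0, 8.202, 9.97, 9.97}
xmin=0, ymin=0, xmax=16.67, ymax=9.97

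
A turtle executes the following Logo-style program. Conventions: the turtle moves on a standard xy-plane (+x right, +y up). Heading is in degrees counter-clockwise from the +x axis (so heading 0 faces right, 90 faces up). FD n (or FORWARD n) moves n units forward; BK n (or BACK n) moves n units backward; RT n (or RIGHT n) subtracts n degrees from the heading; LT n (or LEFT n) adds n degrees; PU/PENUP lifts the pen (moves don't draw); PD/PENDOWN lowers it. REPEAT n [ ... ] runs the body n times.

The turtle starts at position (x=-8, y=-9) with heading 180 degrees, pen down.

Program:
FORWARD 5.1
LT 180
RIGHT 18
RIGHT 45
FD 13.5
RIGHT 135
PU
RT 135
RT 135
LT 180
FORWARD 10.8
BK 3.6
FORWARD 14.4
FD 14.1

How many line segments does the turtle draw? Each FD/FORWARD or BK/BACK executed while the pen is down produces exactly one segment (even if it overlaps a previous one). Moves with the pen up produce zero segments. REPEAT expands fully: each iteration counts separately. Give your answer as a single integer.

Answer: 2

Derivation:
Executing turtle program step by step:
Start: pos=(-8,-9), heading=180, pen down
FD 5.1: (-8,-9) -> (-13.1,-9) [heading=180, draw]
LT 180: heading 180 -> 0
RT 18: heading 0 -> 342
RT 45: heading 342 -> 297
FD 13.5: (-13.1,-9) -> (-6.971,-21.029) [heading=297, draw]
RT 135: heading 297 -> 162
PU: pen up
RT 135: heading 162 -> 27
RT 135: heading 27 -> 252
LT 180: heading 252 -> 72
FD 10.8: (-6.971,-21.029) -> (-3.634,-10.757) [heading=72, move]
BK 3.6: (-3.634,-10.757) -> (-4.746,-14.181) [heading=72, move]
FD 14.4: (-4.746,-14.181) -> (-0.296,-0.486) [heading=72, move]
FD 14.1: (-0.296,-0.486) -> (4.061,12.924) [heading=72, move]
Final: pos=(4.061,12.924), heading=72, 2 segment(s) drawn
Segments drawn: 2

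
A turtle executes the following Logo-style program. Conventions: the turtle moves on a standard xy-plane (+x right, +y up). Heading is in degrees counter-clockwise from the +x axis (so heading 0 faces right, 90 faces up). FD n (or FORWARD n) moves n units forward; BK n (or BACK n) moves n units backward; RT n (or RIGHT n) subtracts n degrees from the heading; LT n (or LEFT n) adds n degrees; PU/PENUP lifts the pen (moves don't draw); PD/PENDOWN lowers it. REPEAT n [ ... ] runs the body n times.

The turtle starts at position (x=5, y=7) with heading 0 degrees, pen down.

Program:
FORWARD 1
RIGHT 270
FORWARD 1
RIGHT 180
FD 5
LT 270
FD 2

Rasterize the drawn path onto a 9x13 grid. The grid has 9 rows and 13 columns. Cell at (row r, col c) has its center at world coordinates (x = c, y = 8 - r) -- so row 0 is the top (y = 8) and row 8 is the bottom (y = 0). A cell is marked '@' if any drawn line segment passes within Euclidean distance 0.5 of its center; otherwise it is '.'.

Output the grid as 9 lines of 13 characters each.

Segment 0: (5,7) -> (6,7)
Segment 1: (6,7) -> (6,8)
Segment 2: (6,8) -> (6,3)
Segment 3: (6,3) -> (4,3)

Answer: ......@......
.....@@......
......@......
......@......
......@......
....@@@......
.............
.............
.............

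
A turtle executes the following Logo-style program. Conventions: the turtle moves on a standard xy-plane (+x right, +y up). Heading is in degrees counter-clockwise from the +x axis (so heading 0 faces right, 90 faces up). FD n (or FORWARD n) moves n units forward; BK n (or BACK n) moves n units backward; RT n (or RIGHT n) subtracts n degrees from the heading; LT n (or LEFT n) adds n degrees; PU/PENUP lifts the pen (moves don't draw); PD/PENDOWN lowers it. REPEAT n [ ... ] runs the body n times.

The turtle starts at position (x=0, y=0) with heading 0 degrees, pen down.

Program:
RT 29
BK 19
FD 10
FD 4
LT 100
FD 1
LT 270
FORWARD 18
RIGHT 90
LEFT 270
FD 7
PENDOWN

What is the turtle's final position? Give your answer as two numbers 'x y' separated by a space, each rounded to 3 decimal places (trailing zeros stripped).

Answer: 6.353 -0.212

Derivation:
Executing turtle program step by step:
Start: pos=(0,0), heading=0, pen down
RT 29: heading 0 -> 331
BK 19: (0,0) -> (-16.618,9.211) [heading=331, draw]
FD 10: (-16.618,9.211) -> (-7.872,4.363) [heading=331, draw]
FD 4: (-7.872,4.363) -> (-4.373,2.424) [heading=331, draw]
LT 100: heading 331 -> 71
FD 1: (-4.373,2.424) -> (-4.048,3.37) [heading=71, draw]
LT 270: heading 71 -> 341
FD 18: (-4.048,3.37) -> (12.972,-2.491) [heading=341, draw]
RT 90: heading 341 -> 251
LT 270: heading 251 -> 161
FD 7: (12.972,-2.491) -> (6.353,-0.212) [heading=161, draw]
PD: pen down
Final: pos=(6.353,-0.212), heading=161, 6 segment(s) drawn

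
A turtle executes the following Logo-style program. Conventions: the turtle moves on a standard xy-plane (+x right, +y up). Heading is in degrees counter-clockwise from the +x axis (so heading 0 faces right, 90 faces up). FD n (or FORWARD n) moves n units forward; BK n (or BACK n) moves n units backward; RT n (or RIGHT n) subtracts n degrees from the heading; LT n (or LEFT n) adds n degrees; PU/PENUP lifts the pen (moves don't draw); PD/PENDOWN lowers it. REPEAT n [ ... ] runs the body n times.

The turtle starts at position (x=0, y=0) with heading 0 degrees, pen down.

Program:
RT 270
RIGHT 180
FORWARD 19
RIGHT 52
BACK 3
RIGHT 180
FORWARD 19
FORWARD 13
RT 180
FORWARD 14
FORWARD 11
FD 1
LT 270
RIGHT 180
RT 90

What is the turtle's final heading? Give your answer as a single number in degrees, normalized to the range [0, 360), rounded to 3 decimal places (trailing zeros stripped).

Answer: 218

Derivation:
Executing turtle program step by step:
Start: pos=(0,0), heading=0, pen down
RT 270: heading 0 -> 90
RT 180: heading 90 -> 270
FD 19: (0,0) -> (0,-19) [heading=270, draw]
RT 52: heading 270 -> 218
BK 3: (0,-19) -> (2.364,-17.153) [heading=218, draw]
RT 180: heading 218 -> 38
FD 19: (2.364,-17.153) -> (17.336,-5.455) [heading=38, draw]
FD 13: (17.336,-5.455) -> (27.58,2.548) [heading=38, draw]
RT 180: heading 38 -> 218
FD 14: (27.58,2.548) -> (16.548,-6.071) [heading=218, draw]
FD 11: (16.548,-6.071) -> (7.88,-12.843) [heading=218, draw]
FD 1: (7.88,-12.843) -> (7.092,-13.459) [heading=218, draw]
LT 270: heading 218 -> 128
RT 180: heading 128 -> 308
RT 90: heading 308 -> 218
Final: pos=(7.092,-13.459), heading=218, 7 segment(s) drawn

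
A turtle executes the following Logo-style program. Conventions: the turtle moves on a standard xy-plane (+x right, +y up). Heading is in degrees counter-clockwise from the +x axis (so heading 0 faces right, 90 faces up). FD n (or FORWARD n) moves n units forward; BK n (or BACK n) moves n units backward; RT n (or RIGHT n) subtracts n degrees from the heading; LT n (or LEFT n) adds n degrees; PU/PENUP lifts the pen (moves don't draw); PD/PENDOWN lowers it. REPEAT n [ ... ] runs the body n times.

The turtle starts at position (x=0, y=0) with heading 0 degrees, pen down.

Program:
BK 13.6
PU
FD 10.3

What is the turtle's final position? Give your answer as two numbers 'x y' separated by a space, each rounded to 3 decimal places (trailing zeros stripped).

Answer: -3.3 0

Derivation:
Executing turtle program step by step:
Start: pos=(0,0), heading=0, pen down
BK 13.6: (0,0) -> (-13.6,0) [heading=0, draw]
PU: pen up
FD 10.3: (-13.6,0) -> (-3.3,0) [heading=0, move]
Final: pos=(-3.3,0), heading=0, 1 segment(s) drawn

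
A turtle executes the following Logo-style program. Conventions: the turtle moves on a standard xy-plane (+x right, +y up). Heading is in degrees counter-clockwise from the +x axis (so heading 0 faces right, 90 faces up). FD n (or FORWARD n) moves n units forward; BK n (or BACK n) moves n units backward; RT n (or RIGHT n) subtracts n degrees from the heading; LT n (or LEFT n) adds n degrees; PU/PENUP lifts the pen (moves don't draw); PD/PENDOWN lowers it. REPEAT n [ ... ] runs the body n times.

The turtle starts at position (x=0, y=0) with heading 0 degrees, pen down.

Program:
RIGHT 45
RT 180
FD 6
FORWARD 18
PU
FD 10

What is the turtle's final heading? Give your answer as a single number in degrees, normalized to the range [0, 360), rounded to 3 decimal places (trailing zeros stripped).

Executing turtle program step by step:
Start: pos=(0,0), heading=0, pen down
RT 45: heading 0 -> 315
RT 180: heading 315 -> 135
FD 6: (0,0) -> (-4.243,4.243) [heading=135, draw]
FD 18: (-4.243,4.243) -> (-16.971,16.971) [heading=135, draw]
PU: pen up
FD 10: (-16.971,16.971) -> (-24.042,24.042) [heading=135, move]
Final: pos=(-24.042,24.042), heading=135, 2 segment(s) drawn

Answer: 135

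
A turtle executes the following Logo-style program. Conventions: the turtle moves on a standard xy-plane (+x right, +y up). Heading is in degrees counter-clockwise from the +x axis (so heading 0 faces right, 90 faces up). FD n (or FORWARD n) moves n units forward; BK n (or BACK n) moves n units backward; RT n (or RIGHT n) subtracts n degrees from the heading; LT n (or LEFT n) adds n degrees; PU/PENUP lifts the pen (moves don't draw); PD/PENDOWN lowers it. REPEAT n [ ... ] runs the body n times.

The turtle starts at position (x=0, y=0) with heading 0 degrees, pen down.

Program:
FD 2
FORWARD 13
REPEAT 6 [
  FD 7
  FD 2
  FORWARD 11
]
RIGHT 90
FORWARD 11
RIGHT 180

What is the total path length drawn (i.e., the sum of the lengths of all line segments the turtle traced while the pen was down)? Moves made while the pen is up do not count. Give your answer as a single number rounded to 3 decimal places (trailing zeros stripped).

Executing turtle program step by step:
Start: pos=(0,0), heading=0, pen down
FD 2: (0,0) -> (2,0) [heading=0, draw]
FD 13: (2,0) -> (15,0) [heading=0, draw]
REPEAT 6 [
  -- iteration 1/6 --
  FD 7: (15,0) -> (22,0) [heading=0, draw]
  FD 2: (22,0) -> (24,0) [heading=0, draw]
  FD 11: (24,0) -> (35,0) [heading=0, draw]
  -- iteration 2/6 --
  FD 7: (35,0) -> (42,0) [heading=0, draw]
  FD 2: (42,0) -> (44,0) [heading=0, draw]
  FD 11: (44,0) -> (55,0) [heading=0, draw]
  -- iteration 3/6 --
  FD 7: (55,0) -> (62,0) [heading=0, draw]
  FD 2: (62,0) -> (64,0) [heading=0, draw]
  FD 11: (64,0) -> (75,0) [heading=0, draw]
  -- iteration 4/6 --
  FD 7: (75,0) -> (82,0) [heading=0, draw]
  FD 2: (82,0) -> (84,0) [heading=0, draw]
  FD 11: (84,0) -> (95,0) [heading=0, draw]
  -- iteration 5/6 --
  FD 7: (95,0) -> (102,0) [heading=0, draw]
  FD 2: (102,0) -> (104,0) [heading=0, draw]
  FD 11: (104,0) -> (115,0) [heading=0, draw]
  -- iteration 6/6 --
  FD 7: (115,0) -> (122,0) [heading=0, draw]
  FD 2: (122,0) -> (124,0) [heading=0, draw]
  FD 11: (124,0) -> (135,0) [heading=0, draw]
]
RT 90: heading 0 -> 270
FD 11: (135,0) -> (135,-11) [heading=270, draw]
RT 180: heading 270 -> 90
Final: pos=(135,-11), heading=90, 21 segment(s) drawn

Segment lengths:
  seg 1: (0,0) -> (2,0), length = 2
  seg 2: (2,0) -> (15,0), length = 13
  seg 3: (15,0) -> (22,0), length = 7
  seg 4: (22,0) -> (24,0), length = 2
  seg 5: (24,0) -> (35,0), length = 11
  seg 6: (35,0) -> (42,0), length = 7
  seg 7: (42,0) -> (44,0), length = 2
  seg 8: (44,0) -> (55,0), length = 11
  seg 9: (55,0) -> (62,0), length = 7
  seg 10: (62,0) -> (64,0), length = 2
  seg 11: (64,0) -> (75,0), length = 11
  seg 12: (75,0) -> (82,0), length = 7
  seg 13: (82,0) -> (84,0), length = 2
  seg 14: (84,0) -> (95,0), length = 11
  seg 15: (95,0) -> (102,0), length = 7
  seg 16: (102,0) -> (104,0), length = 2
  seg 17: (104,0) -> (115,0), length = 11
  seg 18: (115,0) -> (122,0), length = 7
  seg 19: (122,0) -> (124,0), length = 2
  seg 20: (124,0) -> (135,0), length = 11
  seg 21: (135,0) -> (135,-11), length = 11
Total = 146

Answer: 146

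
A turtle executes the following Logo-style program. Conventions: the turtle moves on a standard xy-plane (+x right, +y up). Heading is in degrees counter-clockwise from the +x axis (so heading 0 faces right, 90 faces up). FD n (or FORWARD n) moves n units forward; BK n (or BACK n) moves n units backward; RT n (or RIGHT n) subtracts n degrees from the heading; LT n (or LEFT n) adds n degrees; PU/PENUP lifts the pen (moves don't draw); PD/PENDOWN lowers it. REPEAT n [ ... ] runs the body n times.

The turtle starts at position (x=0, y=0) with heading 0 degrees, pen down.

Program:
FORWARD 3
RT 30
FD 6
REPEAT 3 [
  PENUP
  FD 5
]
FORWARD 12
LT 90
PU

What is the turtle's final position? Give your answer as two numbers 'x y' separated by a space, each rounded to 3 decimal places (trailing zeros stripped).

Executing turtle program step by step:
Start: pos=(0,0), heading=0, pen down
FD 3: (0,0) -> (3,0) [heading=0, draw]
RT 30: heading 0 -> 330
FD 6: (3,0) -> (8.196,-3) [heading=330, draw]
REPEAT 3 [
  -- iteration 1/3 --
  PU: pen up
  FD 5: (8.196,-3) -> (12.526,-5.5) [heading=330, move]
  -- iteration 2/3 --
  PU: pen up
  FD 5: (12.526,-5.5) -> (16.856,-8) [heading=330, move]
  -- iteration 3/3 --
  PU: pen up
  FD 5: (16.856,-8) -> (21.187,-10.5) [heading=330, move]
]
FD 12: (21.187,-10.5) -> (31.579,-16.5) [heading=330, move]
LT 90: heading 330 -> 60
PU: pen up
Final: pos=(31.579,-16.5), heading=60, 2 segment(s) drawn

Answer: 31.579 -16.5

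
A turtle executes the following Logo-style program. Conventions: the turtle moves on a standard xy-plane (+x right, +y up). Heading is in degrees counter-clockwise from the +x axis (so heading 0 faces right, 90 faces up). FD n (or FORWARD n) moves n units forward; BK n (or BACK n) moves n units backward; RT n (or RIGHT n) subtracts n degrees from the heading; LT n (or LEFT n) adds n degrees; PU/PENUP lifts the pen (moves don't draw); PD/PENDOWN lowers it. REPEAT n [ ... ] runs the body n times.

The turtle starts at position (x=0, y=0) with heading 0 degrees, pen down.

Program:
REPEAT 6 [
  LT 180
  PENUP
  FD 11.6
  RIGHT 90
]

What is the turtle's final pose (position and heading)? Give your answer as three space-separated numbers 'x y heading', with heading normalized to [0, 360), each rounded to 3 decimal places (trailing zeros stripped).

Executing turtle program step by step:
Start: pos=(0,0), heading=0, pen down
REPEAT 6 [
  -- iteration 1/6 --
  LT 180: heading 0 -> 180
  PU: pen up
  FD 11.6: (0,0) -> (-11.6,0) [heading=180, move]
  RT 90: heading 180 -> 90
  -- iteration 2/6 --
  LT 180: heading 90 -> 270
  PU: pen up
  FD 11.6: (-11.6,0) -> (-11.6,-11.6) [heading=270, move]
  RT 90: heading 270 -> 180
  -- iteration 3/6 --
  LT 180: heading 180 -> 0
  PU: pen up
  FD 11.6: (-11.6,-11.6) -> (0,-11.6) [heading=0, move]
  RT 90: heading 0 -> 270
  -- iteration 4/6 --
  LT 180: heading 270 -> 90
  PU: pen up
  FD 11.6: (0,-11.6) -> (0,0) [heading=90, move]
  RT 90: heading 90 -> 0
  -- iteration 5/6 --
  LT 180: heading 0 -> 180
  PU: pen up
  FD 11.6: (0,0) -> (-11.6,0) [heading=180, move]
  RT 90: heading 180 -> 90
  -- iteration 6/6 --
  LT 180: heading 90 -> 270
  PU: pen up
  FD 11.6: (-11.6,0) -> (-11.6,-11.6) [heading=270, move]
  RT 90: heading 270 -> 180
]
Final: pos=(-11.6,-11.6), heading=180, 0 segment(s) drawn

Answer: -11.6 -11.6 180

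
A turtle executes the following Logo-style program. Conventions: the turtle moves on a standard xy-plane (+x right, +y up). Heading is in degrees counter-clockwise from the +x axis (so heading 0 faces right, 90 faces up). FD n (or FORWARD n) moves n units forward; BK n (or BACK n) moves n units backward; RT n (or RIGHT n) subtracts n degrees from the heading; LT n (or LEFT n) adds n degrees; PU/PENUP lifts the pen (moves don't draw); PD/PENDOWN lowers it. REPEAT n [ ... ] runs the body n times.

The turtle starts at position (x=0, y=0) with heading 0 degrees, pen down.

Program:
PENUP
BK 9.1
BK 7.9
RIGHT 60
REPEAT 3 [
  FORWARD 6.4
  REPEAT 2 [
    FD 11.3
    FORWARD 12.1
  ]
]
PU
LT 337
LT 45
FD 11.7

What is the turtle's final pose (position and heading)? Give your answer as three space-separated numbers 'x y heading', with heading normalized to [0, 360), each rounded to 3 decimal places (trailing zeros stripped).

Answer: 72.02 -145.421 322

Derivation:
Executing turtle program step by step:
Start: pos=(0,0), heading=0, pen down
PU: pen up
BK 9.1: (0,0) -> (-9.1,0) [heading=0, move]
BK 7.9: (-9.1,0) -> (-17,0) [heading=0, move]
RT 60: heading 0 -> 300
REPEAT 3 [
  -- iteration 1/3 --
  FD 6.4: (-17,0) -> (-13.8,-5.543) [heading=300, move]
  REPEAT 2 [
    -- iteration 1/2 --
    FD 11.3: (-13.8,-5.543) -> (-8.15,-15.329) [heading=300, move]
    FD 12.1: (-8.15,-15.329) -> (-2.1,-25.808) [heading=300, move]
    -- iteration 2/2 --
    FD 11.3: (-2.1,-25.808) -> (3.55,-35.594) [heading=300, move]
    FD 12.1: (3.55,-35.594) -> (9.6,-46.073) [heading=300, move]
  ]
  -- iteration 2/3 --
  FD 6.4: (9.6,-46.073) -> (12.8,-51.615) [heading=300, move]
  REPEAT 2 [
    -- iteration 1/2 --
    FD 11.3: (12.8,-51.615) -> (18.45,-61.401) [heading=300, move]
    FD 12.1: (18.45,-61.401) -> (24.5,-71.88) [heading=300, move]
    -- iteration 2/2 --
    FD 11.3: (24.5,-71.88) -> (30.15,-81.666) [heading=300, move]
    FD 12.1: (30.15,-81.666) -> (36.2,-92.145) [heading=300, move]
  ]
  -- iteration 3/3 --
  FD 6.4: (36.2,-92.145) -> (39.4,-97.688) [heading=300, move]
  REPEAT 2 [
    -- iteration 1/2 --
    FD 11.3: (39.4,-97.688) -> (45.05,-107.474) [heading=300, move]
    FD 12.1: (45.05,-107.474) -> (51.1,-117.953) [heading=300, move]
    -- iteration 2/2 --
    FD 11.3: (51.1,-117.953) -> (56.75,-127.739) [heading=300, move]
    FD 12.1: (56.75,-127.739) -> (62.8,-138.218) [heading=300, move]
  ]
]
PU: pen up
LT 337: heading 300 -> 277
LT 45: heading 277 -> 322
FD 11.7: (62.8,-138.218) -> (72.02,-145.421) [heading=322, move]
Final: pos=(72.02,-145.421), heading=322, 0 segment(s) drawn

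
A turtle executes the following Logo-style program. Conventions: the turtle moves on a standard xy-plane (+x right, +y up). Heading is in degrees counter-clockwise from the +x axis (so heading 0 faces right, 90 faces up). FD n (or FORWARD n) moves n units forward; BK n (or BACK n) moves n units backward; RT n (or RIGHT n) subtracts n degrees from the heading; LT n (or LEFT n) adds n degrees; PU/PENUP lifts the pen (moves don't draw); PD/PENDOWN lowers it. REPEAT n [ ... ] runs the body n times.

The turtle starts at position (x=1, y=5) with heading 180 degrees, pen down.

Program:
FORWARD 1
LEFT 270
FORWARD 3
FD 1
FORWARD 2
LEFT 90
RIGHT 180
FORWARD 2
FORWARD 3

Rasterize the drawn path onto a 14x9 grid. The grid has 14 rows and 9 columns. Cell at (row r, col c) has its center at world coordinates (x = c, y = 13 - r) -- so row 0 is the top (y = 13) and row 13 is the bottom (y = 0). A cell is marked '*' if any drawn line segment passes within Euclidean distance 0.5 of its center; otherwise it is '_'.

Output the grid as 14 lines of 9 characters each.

Segment 0: (1,5) -> (0,5)
Segment 1: (0,5) -> (0,8)
Segment 2: (0,8) -> (0,9)
Segment 3: (0,9) -> (0,11)
Segment 4: (0,11) -> (2,11)
Segment 5: (2,11) -> (5,11)

Answer: _________
_________
******___
*________
*________
*________
*________
*________
**_______
_________
_________
_________
_________
_________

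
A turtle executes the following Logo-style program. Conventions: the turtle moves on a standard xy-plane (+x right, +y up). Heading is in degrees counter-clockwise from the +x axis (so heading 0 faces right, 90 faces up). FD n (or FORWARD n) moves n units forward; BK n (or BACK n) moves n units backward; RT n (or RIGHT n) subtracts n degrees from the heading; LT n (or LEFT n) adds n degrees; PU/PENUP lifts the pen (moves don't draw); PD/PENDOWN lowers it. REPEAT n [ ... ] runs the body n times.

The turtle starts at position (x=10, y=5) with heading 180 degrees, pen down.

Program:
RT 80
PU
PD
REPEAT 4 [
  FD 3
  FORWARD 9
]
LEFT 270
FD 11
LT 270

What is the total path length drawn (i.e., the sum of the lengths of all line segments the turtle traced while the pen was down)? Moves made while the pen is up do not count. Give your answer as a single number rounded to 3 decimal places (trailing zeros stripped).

Answer: 59

Derivation:
Executing turtle program step by step:
Start: pos=(10,5), heading=180, pen down
RT 80: heading 180 -> 100
PU: pen up
PD: pen down
REPEAT 4 [
  -- iteration 1/4 --
  FD 3: (10,5) -> (9.479,7.954) [heading=100, draw]
  FD 9: (9.479,7.954) -> (7.916,16.818) [heading=100, draw]
  -- iteration 2/4 --
  FD 3: (7.916,16.818) -> (7.395,19.772) [heading=100, draw]
  FD 9: (7.395,19.772) -> (5.832,28.635) [heading=100, draw]
  -- iteration 3/4 --
  FD 3: (5.832,28.635) -> (5.311,31.59) [heading=100, draw]
  FD 9: (5.311,31.59) -> (3.749,40.453) [heading=100, draw]
  -- iteration 4/4 --
  FD 3: (3.749,40.453) -> (3.228,43.408) [heading=100, draw]
  FD 9: (3.228,43.408) -> (1.665,52.271) [heading=100, draw]
]
LT 270: heading 100 -> 10
FD 11: (1.665,52.271) -> (12.498,54.181) [heading=10, draw]
LT 270: heading 10 -> 280
Final: pos=(12.498,54.181), heading=280, 9 segment(s) drawn

Segment lengths:
  seg 1: (10,5) -> (9.479,7.954), length = 3
  seg 2: (9.479,7.954) -> (7.916,16.818), length = 9
  seg 3: (7.916,16.818) -> (7.395,19.772), length = 3
  seg 4: (7.395,19.772) -> (5.832,28.635), length = 9
  seg 5: (5.832,28.635) -> (5.311,31.59), length = 3
  seg 6: (5.311,31.59) -> (3.749,40.453), length = 9
  seg 7: (3.749,40.453) -> (3.228,43.408), length = 3
  seg 8: (3.228,43.408) -> (1.665,52.271), length = 9
  seg 9: (1.665,52.271) -> (12.498,54.181), length = 11
Total = 59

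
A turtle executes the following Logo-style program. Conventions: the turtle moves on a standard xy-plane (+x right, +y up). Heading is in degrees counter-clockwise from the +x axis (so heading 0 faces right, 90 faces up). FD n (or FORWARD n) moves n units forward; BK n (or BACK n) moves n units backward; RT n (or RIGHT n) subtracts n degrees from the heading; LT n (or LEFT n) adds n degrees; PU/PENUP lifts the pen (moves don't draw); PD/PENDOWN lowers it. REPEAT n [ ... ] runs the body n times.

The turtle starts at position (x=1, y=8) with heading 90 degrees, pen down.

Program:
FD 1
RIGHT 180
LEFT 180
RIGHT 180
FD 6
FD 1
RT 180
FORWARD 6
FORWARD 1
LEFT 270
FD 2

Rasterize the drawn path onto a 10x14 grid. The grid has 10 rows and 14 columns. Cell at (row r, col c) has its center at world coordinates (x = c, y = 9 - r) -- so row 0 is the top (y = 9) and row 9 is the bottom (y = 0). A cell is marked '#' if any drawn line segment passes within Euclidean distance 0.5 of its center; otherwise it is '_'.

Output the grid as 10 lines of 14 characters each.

Segment 0: (1,8) -> (1,9)
Segment 1: (1,9) -> (1,3)
Segment 2: (1,3) -> (1,2)
Segment 3: (1,2) -> (1,8)
Segment 4: (1,8) -> (1,9)
Segment 5: (1,9) -> (3,9)

Answer: _###__________
_#____________
_#____________
_#____________
_#____________
_#____________
_#____________
_#____________
______________
______________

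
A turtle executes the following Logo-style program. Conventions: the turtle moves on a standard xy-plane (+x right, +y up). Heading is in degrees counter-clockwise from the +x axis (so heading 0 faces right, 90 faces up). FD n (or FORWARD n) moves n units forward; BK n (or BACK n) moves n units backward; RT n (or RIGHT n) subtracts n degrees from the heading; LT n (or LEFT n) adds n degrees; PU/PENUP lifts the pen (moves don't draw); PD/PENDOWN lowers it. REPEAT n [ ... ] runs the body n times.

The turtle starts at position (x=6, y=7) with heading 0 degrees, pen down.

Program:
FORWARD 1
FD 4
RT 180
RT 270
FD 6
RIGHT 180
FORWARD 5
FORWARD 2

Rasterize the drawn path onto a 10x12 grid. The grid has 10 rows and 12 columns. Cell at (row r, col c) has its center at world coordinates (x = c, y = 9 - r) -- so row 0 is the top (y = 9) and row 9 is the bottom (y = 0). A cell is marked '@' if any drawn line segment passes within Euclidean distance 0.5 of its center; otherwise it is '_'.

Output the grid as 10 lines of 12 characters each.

Segment 0: (6,7) -> (7,7)
Segment 1: (7,7) -> (11,7)
Segment 2: (11,7) -> (11,1)
Segment 3: (11,1) -> (11,6)
Segment 4: (11,6) -> (11,8)

Answer: ____________
___________@
______@@@@@@
___________@
___________@
___________@
___________@
___________@
___________@
____________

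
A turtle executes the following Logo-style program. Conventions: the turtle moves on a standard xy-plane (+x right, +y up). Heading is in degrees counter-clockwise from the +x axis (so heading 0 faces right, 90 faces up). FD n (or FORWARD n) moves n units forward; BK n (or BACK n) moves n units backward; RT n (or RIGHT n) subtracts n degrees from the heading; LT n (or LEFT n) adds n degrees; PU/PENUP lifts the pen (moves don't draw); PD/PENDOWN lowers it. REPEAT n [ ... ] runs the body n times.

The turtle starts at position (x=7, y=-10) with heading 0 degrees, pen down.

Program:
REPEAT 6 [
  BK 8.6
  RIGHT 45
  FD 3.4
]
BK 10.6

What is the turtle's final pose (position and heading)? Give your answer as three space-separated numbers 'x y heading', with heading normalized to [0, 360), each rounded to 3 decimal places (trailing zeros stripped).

Answer: 7.277 -8.323 90

Derivation:
Executing turtle program step by step:
Start: pos=(7,-10), heading=0, pen down
REPEAT 6 [
  -- iteration 1/6 --
  BK 8.6: (7,-10) -> (-1.6,-10) [heading=0, draw]
  RT 45: heading 0 -> 315
  FD 3.4: (-1.6,-10) -> (0.804,-12.404) [heading=315, draw]
  -- iteration 2/6 --
  BK 8.6: (0.804,-12.404) -> (-5.277,-6.323) [heading=315, draw]
  RT 45: heading 315 -> 270
  FD 3.4: (-5.277,-6.323) -> (-5.277,-9.723) [heading=270, draw]
  -- iteration 3/6 --
  BK 8.6: (-5.277,-9.723) -> (-5.277,-1.123) [heading=270, draw]
  RT 45: heading 270 -> 225
  FD 3.4: (-5.277,-1.123) -> (-7.681,-3.527) [heading=225, draw]
  -- iteration 4/6 --
  BK 8.6: (-7.681,-3.527) -> (-1.6,2.554) [heading=225, draw]
  RT 45: heading 225 -> 180
  FD 3.4: (-1.6,2.554) -> (-5,2.554) [heading=180, draw]
  -- iteration 5/6 --
  BK 8.6: (-5,2.554) -> (3.6,2.554) [heading=180, draw]
  RT 45: heading 180 -> 135
  FD 3.4: (3.6,2.554) -> (1.196,4.958) [heading=135, draw]
  -- iteration 6/6 --
  BK 8.6: (1.196,4.958) -> (7.277,-1.123) [heading=135, draw]
  RT 45: heading 135 -> 90
  FD 3.4: (7.277,-1.123) -> (7.277,2.277) [heading=90, draw]
]
BK 10.6: (7.277,2.277) -> (7.277,-8.323) [heading=90, draw]
Final: pos=(7.277,-8.323), heading=90, 13 segment(s) drawn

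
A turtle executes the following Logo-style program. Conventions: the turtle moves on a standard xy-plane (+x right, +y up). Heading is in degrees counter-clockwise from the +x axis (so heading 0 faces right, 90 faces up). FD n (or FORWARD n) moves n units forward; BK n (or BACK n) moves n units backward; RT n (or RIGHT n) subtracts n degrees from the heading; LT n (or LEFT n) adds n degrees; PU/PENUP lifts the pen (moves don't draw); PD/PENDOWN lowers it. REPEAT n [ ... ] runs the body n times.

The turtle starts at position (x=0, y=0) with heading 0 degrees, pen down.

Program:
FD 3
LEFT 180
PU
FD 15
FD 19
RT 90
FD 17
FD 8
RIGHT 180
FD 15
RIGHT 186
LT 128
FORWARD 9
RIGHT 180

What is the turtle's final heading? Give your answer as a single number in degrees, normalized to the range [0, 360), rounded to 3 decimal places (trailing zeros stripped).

Executing turtle program step by step:
Start: pos=(0,0), heading=0, pen down
FD 3: (0,0) -> (3,0) [heading=0, draw]
LT 180: heading 0 -> 180
PU: pen up
FD 15: (3,0) -> (-12,0) [heading=180, move]
FD 19: (-12,0) -> (-31,0) [heading=180, move]
RT 90: heading 180 -> 90
FD 17: (-31,0) -> (-31,17) [heading=90, move]
FD 8: (-31,17) -> (-31,25) [heading=90, move]
RT 180: heading 90 -> 270
FD 15: (-31,25) -> (-31,10) [heading=270, move]
RT 186: heading 270 -> 84
LT 128: heading 84 -> 212
FD 9: (-31,10) -> (-38.632,5.231) [heading=212, move]
RT 180: heading 212 -> 32
Final: pos=(-38.632,5.231), heading=32, 1 segment(s) drawn

Answer: 32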